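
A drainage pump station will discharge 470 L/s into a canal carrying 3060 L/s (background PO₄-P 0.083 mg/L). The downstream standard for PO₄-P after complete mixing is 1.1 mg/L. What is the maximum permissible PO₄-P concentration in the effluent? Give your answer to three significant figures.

At the limit, (Qr·Cr + Qe·Cₑ)/(Qr + Qe) = 1.1:
Cₑ = (3530·1.1 − 3060·0.08300) / 470.0 = 7.721 mg/L.

7.72 mg/L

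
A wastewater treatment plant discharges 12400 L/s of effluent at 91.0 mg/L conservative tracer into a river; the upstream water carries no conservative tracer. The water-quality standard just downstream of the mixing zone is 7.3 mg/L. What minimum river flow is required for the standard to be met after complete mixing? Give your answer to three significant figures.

Set C_mix = 7.3: (Q·0 + 12400·91.00) / (Q + 12400) = 7.3
→ Q = 12400·(91.00 − 7.3)/(7.3 − 0) = 142200 L/s.

142000 L/s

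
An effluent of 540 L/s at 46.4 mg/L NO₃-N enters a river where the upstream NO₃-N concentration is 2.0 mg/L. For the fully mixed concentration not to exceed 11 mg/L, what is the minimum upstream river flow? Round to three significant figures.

2120 L/s

Set C_mix = 11: (Q·2.000 + 540.0·46.40) / (Q + 540.0) = 11
→ Q = 540.0·(46.40 − 11)/(11 − 2.000) = 2124 L/s.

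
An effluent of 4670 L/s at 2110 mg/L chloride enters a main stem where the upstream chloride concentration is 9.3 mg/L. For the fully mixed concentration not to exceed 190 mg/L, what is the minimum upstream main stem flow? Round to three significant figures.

Set C_mix = 190: (Q·9.300 + 4670·2110) / (Q + 4670) = 190
→ Q = 4670·(2110 − 190)/(190 − 9.300) = 49620 L/s.

49600 L/s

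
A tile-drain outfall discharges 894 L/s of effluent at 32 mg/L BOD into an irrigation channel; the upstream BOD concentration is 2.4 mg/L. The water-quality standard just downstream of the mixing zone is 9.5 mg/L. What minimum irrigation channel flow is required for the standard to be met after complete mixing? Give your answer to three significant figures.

Set C_mix = 9.5: (Q·2.400 + 894.0·32.00) / (Q + 894.0) = 9.5
→ Q = 894.0·(32.00 − 9.5)/(9.5 − 2.400) = 2833 L/s.

2830 L/s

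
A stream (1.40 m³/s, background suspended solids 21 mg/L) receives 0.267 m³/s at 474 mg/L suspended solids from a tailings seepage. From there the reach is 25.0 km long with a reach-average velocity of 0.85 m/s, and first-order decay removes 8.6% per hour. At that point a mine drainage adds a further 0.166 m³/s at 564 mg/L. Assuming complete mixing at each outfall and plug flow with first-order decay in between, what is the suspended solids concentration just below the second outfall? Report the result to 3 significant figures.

91.9 mg/L

Flow-weighted average: C = (1.400·21.00 + 0.2670·474.0) / 1.667 = 156.0/1.667 = 93.56 mg/L; combined flow 1.667 m³/s.
Travel time t = 25.0·1000 / 0.85 = 29410 s = 8.170 h.
8.6%/h lost → k = −ln(1 − 0.086) = 0.08992 h⁻¹.
After decay, C = 93.56 × e^(−kt) = 93.56 × 0.4797 = 44.88 mg/L.
At the second outfall, C = (1.667·44.88 + 0.1660·564.0) / (1.667 + 0.1660) = 91.89 mg/L.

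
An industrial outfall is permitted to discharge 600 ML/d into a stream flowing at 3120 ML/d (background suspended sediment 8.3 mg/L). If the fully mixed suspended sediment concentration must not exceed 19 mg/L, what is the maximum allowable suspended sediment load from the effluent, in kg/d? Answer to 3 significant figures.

44800 kg/d

Mass balance at the limit: 3120·8.300 + 600.0·Cₑ = 3720·19 → Cₑ = 74.64 mg/L.
600.0 ML/d = 6.944 m³/s. Load = 6.944 m³/s × 74.64 g/m³ × 86 400 s/d = 44780 kg/d.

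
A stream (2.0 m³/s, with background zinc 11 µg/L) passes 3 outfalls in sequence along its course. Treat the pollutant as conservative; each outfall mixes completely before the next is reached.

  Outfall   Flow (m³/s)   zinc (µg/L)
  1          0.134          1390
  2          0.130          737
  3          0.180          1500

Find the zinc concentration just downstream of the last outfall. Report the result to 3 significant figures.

235 µg/L

After outfall 1: Q = 2.000 + 0.1340 = 2.134 m³/s; C = (2.000·11.00 + 0.1340·1390)/2.134 = 97.59 µg/L.
After outfall 2: Q = 2.134 + 0.1300 = 2.264 m³/s; C = (2.134·97.59 + 0.1300·737.0)/2.264 = 134.3 µg/L.
After outfall 3: Q = 2.264 + 0.1800 = 2.444 m³/s; C = (2.264·134.3 + 0.1800·1500)/2.444 = 234.9 µg/L.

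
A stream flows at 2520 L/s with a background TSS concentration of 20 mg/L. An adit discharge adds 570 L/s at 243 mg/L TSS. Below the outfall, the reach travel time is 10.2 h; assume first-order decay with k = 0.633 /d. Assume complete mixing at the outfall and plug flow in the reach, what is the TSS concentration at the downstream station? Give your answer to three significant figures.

Mass balance: C = (2520·20.00 + 570.0·243.0) / 3090 = 188900/3090 = 61.14 mg/L.
After decay, C = 61.14 × e^(−kt) = 61.14 × 0.7641 = 46.72 mg/L.

46.7 mg/L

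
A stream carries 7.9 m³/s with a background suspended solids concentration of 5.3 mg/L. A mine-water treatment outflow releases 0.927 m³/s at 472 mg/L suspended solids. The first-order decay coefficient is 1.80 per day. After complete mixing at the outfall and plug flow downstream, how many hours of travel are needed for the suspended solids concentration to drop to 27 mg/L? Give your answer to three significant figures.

9.32 h

Mass balance: C = (7.900·5.300 + 0.9270·472.0) / 8.827 = 479.4/8.827 = 54.31 mg/L.
54.31·exp(−k·t) = 27 → t = ln(54.31/27)/k = 33550 s = 9.319 h.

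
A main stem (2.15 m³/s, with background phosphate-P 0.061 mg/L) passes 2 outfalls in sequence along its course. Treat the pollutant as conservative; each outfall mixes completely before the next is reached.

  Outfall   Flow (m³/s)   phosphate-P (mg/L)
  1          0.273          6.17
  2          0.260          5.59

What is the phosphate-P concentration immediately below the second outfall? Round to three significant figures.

Outfall 1: combined Q = 2.423 m³/s; C = (2.150·0.06100 + 0.2730·6.170)/2.423 = 0.7493 mg/L.
Outfall 2: combined Q = 2.683 m³/s; C = (2.423·0.7493 + 0.2600·5.590)/2.683 = 1.218 mg/L.

1.22 mg/L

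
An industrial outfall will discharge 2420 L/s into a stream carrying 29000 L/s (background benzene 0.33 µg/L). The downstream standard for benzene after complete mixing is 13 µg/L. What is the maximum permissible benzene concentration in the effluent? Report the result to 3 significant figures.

165 µg/L

At the limit, (Qr·Cr + Qe·Cₑ)/(Qr + Qe) = 13:
Cₑ = (31420·13 − 29000·0.3300) / 2420 = 164.8 µg/L.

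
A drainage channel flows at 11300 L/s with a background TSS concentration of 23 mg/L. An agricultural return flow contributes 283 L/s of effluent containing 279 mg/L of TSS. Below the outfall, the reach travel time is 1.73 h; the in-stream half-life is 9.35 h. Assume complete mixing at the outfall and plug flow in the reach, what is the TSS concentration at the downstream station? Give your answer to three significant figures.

25.7 mg/L

Mass balance: C = (11300·23.00 + 283.0·279.0) / 11580 = 338900/11580 = 29.25 mg/L.
Half-life 9.35 h → k = ln 2 / 9.35 = 0.07413 h⁻¹ = 1.779 d⁻¹.
After decay, C = 29.25 × e^(−kt) = 29.25 × 0.8796 = 25.73 mg/L.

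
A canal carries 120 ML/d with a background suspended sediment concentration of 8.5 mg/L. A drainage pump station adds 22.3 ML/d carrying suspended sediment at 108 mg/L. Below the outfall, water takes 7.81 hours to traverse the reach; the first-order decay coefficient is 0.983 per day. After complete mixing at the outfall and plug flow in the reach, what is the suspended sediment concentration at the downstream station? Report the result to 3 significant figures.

Conservation of mass: C = (120.0·8.500 + 22.30·108.0) / 142.3 = 3428/142.3 = 24.09 mg/L.
After decay, C = 24.09 × e^(−kt) = 24.09 × 0.7262 = 17.50 mg/L.

17.5 mg/L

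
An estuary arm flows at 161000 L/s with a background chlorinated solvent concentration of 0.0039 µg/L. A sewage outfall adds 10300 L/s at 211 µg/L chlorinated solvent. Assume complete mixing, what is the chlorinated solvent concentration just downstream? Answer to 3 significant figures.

Conservation of mass: C = (161000·0.003900 + 10300·211.0) / 171300 = 2174000/171300 = 12.69 µg/L.

12.7 µg/L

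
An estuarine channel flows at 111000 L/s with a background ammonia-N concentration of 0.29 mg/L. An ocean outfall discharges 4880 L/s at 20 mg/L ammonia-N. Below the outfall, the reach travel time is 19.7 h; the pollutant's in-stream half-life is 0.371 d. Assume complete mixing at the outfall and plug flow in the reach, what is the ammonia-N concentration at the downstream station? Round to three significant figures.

Conservation of mass: C = (111000·0.2900 + 4880·20.00) / 115900 = 129800/115900 = 1.120 mg/L.
Half-life 0.371 d → k = ln 2 / 0.371 = 1.868 d⁻¹.
Decay over the reach: 1.120·exp(−kt) = 1.120·0.2158 = 0.2417 mg/L.

0.242 mg/L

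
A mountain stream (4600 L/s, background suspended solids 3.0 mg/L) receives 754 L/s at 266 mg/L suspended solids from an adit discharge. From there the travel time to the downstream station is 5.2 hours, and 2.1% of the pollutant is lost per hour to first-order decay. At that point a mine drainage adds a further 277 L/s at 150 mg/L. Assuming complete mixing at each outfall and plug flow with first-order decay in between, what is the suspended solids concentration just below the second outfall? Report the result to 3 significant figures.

41.5 mg/L

After mixing, C = (4600·3.000 + 754.0·266.0) / 5354 = 214400/5354 = 40.04 mg/L; combined flow 5354 L/s.
2.1%/h lost → k = −ln(1 − 0.021) = 0.02122 h⁻¹.
Decay over the reach: 40.04·exp(−kt) = 40.04·0.8955 = 35.85 mg/L.
At the second outfall, C = (5354·35.85 + 277.0·150.0) / (5354 + 277.0) = 41.47 mg/L.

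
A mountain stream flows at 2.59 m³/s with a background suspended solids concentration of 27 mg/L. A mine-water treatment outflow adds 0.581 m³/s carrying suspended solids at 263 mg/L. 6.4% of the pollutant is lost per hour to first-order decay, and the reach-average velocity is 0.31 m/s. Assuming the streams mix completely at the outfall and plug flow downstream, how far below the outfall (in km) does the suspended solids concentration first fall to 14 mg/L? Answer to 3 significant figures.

27.2 km

Flow-weighted average: C = (2.590·27.00 + 0.5810·263.0) / 3.171 = 222.7/3.171 = 70.24 mg/L.
6.4%/h lost → k = −ln(1 − 0.064) = 0.06614 h⁻¹.
Set 70.24·exp(−k·t) = 14 → t = ln(70.24/14)/k = 87790 s = 24.39 h.
Distance = v·t = 0.31·87790 = 27210 m = 27.21 km.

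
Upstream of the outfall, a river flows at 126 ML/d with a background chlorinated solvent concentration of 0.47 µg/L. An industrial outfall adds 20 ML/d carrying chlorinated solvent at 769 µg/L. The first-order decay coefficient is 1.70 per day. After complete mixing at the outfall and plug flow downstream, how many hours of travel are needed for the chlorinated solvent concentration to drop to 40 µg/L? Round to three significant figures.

Flow-weighted average: C = (126.0·0.4700 + 20.00·769.0) / 146.0 = 15440/146.0 = 105.7 µg/L.
105.7·exp(−k·t) = 40 → t = ln(105.7/40)/k = 49410 s = 13.72 h.

13.7 h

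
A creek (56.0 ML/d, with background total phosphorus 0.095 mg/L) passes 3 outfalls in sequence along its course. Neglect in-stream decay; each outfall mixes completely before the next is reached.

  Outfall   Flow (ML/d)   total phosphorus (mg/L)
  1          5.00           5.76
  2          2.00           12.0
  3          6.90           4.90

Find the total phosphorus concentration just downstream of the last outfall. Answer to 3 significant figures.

Outfall 1: combined Q = 61.00 ML/d; C = (56.00·0.09500 + 5.000·5.760)/61.00 = 0.5593 mg/L.
Outfall 2: combined Q = 63.00 ML/d; C = (61.00·0.5593 + 2.000·12.00)/63.00 = 0.9225 mg/L.
Outfall 3: combined Q = 69.90 ML/d; C = (63.00·0.9225 + 6.900·4.900)/69.90 = 1.315 mg/L.

1.32 mg/L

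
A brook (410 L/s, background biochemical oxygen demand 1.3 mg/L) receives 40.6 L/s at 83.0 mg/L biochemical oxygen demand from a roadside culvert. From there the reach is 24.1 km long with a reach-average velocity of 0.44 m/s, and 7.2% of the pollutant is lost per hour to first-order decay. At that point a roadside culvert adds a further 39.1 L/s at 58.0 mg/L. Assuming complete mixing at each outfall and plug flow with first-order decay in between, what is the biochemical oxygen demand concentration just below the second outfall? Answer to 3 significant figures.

Flow-weighted average: C = (410.0·1.300 + 40.60·83.00) / 450.6 = 3903/450.6 = 8.661 mg/L; combined flow 450.6 L/s.
Travel time t = 24.1·1000 / 0.44 = 54770 s = 15.21 h.
7.2%/h lost → k = −ln(1 − 0.072) = 0.07472 h⁻¹.
First-order decay: C = 8.661·exp(−k·t) = 8.661·0.3208 = 2.779 mg/L.
Second outfall: C = (450.6·2.779 + 39.10·58.00)/489.7 = 7.188 mg/L.

7.19 mg/L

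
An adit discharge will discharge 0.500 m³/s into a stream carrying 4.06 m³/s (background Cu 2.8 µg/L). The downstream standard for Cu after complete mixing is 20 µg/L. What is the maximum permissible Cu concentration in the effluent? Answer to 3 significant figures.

At the limit, (Qr·Cr + Qe·Cₑ)/(Qr + Qe) = 20:
Cₑ = (4.560·20 − 4.060·2.800) / 0.5000 = 159.7 µg/L.

160 µg/L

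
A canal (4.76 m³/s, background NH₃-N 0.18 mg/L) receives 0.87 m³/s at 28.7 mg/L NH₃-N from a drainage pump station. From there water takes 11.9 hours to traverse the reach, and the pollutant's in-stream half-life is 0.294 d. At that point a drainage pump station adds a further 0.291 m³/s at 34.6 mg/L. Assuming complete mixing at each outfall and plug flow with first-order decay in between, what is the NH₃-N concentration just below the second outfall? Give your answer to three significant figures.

3.06 mg/L

After mixing, C = (4.760·0.1800 + 0.8700·28.70) / 5.630 = 25.83/5.630 = 4.587 mg/L; combined flow 5.630 m³/s.
Half-life 0.294 d → k = ln 2 / 0.294 = 2.358 d⁻¹.
Applying C = C₀e^(−kt): 4.587 × 0.3107 = 1.425 mg/L.
At the second outfall, C = (5.630·1.425 + 0.2910·34.60) / (5.630 + 0.2910) = 3.056 mg/L.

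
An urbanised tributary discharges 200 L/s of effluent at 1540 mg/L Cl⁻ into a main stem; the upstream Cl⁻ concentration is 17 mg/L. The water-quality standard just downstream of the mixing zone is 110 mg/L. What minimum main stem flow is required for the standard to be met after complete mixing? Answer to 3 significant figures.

Set C_mix = 110: (Q·17.00 + 200.0·1540) / (Q + 200.0) = 110
→ Q = 200.0·(1540 − 110)/(110 − 17.00) = 3075 L/s.

3080 L/s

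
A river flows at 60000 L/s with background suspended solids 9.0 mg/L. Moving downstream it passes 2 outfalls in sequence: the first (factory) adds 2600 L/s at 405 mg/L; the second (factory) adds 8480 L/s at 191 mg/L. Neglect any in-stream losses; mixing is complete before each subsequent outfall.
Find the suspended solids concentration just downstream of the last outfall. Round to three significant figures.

After outfall 1: Q = 60000 + 2600 = 62600 L/s; C = (60000·9.000 + 2600·405.0)/62600 = 25.45 mg/L.
After outfall 2: Q = 62600 + 8480 = 71080 L/s; C = (62600·25.45 + 8480·191.0)/71080 = 45.20 mg/L.

45.2 mg/L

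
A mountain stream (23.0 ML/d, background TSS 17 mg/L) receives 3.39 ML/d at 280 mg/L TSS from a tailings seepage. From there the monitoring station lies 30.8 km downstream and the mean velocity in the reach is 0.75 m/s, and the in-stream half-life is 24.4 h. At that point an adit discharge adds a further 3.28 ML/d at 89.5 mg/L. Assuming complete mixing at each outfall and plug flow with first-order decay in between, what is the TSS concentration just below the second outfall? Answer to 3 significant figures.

42.6 mg/L

Conservation of mass: C = (23.00·17.00 + 3.390·280.0) / 26.39 = 1340/26.39 = 50.78 mg/L; combined flow 26.39 ML/d.
Travel time t = 30.8·1000 / 0.75 = 41070 s = 11.41 h.
Half-life 24.4 h → k = ln 2 / 24.4 = 0.02841 h⁻¹ = 0.6818 d⁻¹.
First-order decay: C = 50.78·exp(−k·t) = 50.78·0.7232 = 36.73 mg/L.
At the second outfall, C = (26.39·36.73 + 3.280·89.50) / (26.39 + 3.280) = 42.56 mg/L.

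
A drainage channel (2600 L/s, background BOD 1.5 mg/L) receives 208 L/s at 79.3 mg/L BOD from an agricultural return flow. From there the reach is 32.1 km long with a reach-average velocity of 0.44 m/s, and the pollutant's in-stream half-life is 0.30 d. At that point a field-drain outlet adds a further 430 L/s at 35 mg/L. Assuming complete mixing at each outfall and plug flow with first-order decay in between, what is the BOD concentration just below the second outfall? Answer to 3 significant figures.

5.54 mg/L

Mass balance: C = (2600·1.500 + 208.0·79.30) / 2808 = 20390/2808 = 7.263 mg/L; combined flow 2808 L/s.
Travel time t = 32.1·1000 / 0.44 = 72950 s = 20.27 h.
Half-life 0.30 d → k = ln 2 / 0.30 = 2.310 d⁻¹.
Decay over the reach: 7.263·exp(−kt) = 7.263·0.1421 = 1.032 mg/L.
At the second outfall, C = (2808·1.032 + 430.0·35.00) / (2808 + 430.0) = 5.543 mg/L.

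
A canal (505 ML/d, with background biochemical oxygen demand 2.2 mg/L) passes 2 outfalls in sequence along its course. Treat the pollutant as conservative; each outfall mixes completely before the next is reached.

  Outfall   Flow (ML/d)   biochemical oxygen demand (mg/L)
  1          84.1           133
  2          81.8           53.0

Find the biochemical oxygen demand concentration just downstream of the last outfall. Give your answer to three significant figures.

24.8 mg/L

After outfall 1: Q = 505.0 + 84.10 = 589.1 ML/d; C = (505.0·2.200 + 84.10·133.0)/589.1 = 20.87 mg/L.
After outfall 2: Q = 589.1 + 81.80 = 670.9 ML/d; C = (589.1·20.87 + 81.80·53.00)/670.9 = 24.79 mg/L.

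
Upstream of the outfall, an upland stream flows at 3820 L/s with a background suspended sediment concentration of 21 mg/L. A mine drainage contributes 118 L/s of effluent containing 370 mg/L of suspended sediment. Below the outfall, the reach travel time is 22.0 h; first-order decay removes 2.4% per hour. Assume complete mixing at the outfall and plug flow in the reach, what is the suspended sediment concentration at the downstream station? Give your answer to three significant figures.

18.4 mg/L

Flow-weighted average: C = (3820·21.00 + 118.0·370.0) / 3938 = 123900/3938 = 31.46 mg/L.
2.4%/h lost → k = −ln(1 − 0.024) = 0.02429 h⁻¹.
After decay, C = 31.46 × e^(−kt) = 31.46 × 0.5860 = 18.43 mg/L.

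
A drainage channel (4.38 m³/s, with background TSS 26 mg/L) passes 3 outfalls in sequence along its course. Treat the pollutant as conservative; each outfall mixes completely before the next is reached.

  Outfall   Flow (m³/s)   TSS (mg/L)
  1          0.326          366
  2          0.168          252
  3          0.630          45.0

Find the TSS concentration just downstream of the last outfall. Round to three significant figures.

55.2 mg/L

Outfall 1: combined Q = 4.706 m³/s; C = (4.380·26.00 + 0.3260·366.0)/4.706 = 49.55 mg/L.
Outfall 2: combined Q = 4.874 m³/s; C = (4.706·49.55 + 0.1680·252.0)/4.874 = 56.53 mg/L.
Outfall 3: combined Q = 5.504 m³/s; C = (4.874·56.53 + 0.6300·45.00)/5.504 = 55.21 mg/L.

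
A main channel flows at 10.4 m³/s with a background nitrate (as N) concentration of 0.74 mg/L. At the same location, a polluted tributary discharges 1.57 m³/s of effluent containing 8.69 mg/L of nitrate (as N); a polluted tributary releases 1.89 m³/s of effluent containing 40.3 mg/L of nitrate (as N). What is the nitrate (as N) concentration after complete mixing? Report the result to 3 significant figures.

Flow-weighted average: C = (10.40·0.7400 + 1.570·8.690 + 1.890·40.30) / 13.86 = 97.51/13.86 = 7.035 mg/L.

7.04 mg/L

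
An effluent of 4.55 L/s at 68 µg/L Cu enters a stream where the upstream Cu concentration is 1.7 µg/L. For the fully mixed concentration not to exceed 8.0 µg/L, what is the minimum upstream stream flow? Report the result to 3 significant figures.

Set C_mix = 8.0: (Q·1.700 + 4.550·68.00) / (Q + 4.550) = 8.0
→ Q = 4.550·(68.00 − 8.0)/(8.0 − 1.700) = 43.33 L/s.

43.3 L/s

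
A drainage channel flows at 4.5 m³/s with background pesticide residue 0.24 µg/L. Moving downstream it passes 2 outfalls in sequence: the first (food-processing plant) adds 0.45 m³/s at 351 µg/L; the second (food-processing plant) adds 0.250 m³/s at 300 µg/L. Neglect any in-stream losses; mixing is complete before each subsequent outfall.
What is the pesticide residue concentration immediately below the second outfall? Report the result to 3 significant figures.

45.0 µg/L

Below outfall 1: Q → 4.950 m³/s, C = (4.500·0.2400 + 0.4500·351.0)/4.950 = 32.13 µg/L.
Below outfall 2: Q → 5.200 m³/s, C = (4.950·32.13 + 0.2500·300.0)/5.200 = 45.01 µg/L.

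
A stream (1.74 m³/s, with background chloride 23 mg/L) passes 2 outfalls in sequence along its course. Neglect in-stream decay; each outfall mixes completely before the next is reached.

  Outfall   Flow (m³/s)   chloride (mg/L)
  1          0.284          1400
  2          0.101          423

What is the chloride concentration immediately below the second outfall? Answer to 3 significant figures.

Below outfall 1: Q → 2.024 m³/s, C = (1.740·23.00 + 0.2840·1400)/2.024 = 216.2 mg/L.
Below outfall 2: Q → 2.125 m³/s, C = (2.024·216.2 + 0.1010·423.0)/2.125 = 226.0 mg/L.

226 mg/L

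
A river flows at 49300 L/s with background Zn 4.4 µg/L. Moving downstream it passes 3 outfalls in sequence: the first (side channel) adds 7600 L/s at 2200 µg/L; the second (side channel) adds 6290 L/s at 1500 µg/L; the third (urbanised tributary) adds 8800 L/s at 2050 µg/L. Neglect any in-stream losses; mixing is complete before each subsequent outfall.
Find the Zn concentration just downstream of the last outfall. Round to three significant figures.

Below outfall 1: Q → 56900 L/s, C = (49300·4.400 + 7600·2200)/56900 = 297.7 µg/L.
Below outfall 2: Q → 63190 L/s, C = (56900·297.7 + 6290·1500)/63190 = 417.3 µg/L.
Below outfall 3: Q → 71990 L/s, C = (63190·417.3 + 8800·2050)/71990 = 616.9 µg/L.

617 µg/L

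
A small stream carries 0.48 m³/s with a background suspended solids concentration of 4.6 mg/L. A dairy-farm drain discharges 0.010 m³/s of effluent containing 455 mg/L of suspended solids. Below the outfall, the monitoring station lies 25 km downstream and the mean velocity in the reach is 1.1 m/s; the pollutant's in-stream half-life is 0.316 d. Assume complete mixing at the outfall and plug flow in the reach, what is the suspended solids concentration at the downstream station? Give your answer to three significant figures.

7.75 mg/L

Mixed concentration C = ΣQC/ΣQ = (0.4800·4.600 + 0.01000·455.0) / 0.4900 = 6.758/0.4900 = 13.79 mg/L.
Travel time t = 25·1000 / 1.1 = 22730 s = 6.313 h.
Half-life 0.316 d → k = ln 2 / 0.316 = 2.194 d⁻¹.
After decay, C = 13.79 × e^(−kt) = 13.79 × 0.5616 = 7.745 mg/L.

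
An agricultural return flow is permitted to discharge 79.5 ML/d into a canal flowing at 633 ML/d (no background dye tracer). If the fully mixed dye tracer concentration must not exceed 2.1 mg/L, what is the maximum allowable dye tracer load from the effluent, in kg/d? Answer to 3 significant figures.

1500 kg/d

Mass balance at the limit: 633.0·0 + 79.50·Cₑ = 712.5·2.1 → Cₑ = 18.82 mg/L.
79.50 ML/d = 0.9201 m³/s. Load = 0.9201 m³/s × 18.82 g/m³ × 86 400 s/d = 1496 kg/d.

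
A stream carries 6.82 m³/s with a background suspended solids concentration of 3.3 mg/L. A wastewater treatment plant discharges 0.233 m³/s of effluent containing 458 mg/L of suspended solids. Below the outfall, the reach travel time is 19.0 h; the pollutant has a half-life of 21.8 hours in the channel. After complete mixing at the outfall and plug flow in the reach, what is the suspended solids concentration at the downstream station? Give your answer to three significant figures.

10.0 mg/L

Mixed concentration C = ΣQC/ΣQ = (6.820·3.300 + 0.2330·458.0) / 7.053 = 129.2/7.053 = 18.32 mg/L.
Half-life 21.8 h → k = ln 2 / 21.8 = 0.03180 h⁻¹ = 0.7631 d⁻¹.
After decay, C = 18.32 × e^(−kt) = 18.32 × 0.5466 = 10.01 mg/L.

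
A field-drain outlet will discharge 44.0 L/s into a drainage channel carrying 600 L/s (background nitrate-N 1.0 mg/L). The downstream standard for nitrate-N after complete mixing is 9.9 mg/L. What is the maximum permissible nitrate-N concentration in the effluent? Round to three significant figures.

131 mg/L

At the limit, (Qr·Cr + Qe·Cₑ)/(Qr + Qe) = 9.9:
Cₑ = (644.0·9.9 − 600.0·1.000) / 44.00 = 131.3 mg/L.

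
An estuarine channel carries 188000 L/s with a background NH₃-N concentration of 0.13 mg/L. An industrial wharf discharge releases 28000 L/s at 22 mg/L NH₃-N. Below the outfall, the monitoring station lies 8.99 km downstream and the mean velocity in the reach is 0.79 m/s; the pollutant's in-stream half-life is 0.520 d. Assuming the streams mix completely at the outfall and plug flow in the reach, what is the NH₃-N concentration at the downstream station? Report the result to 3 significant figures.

Flow-weighted average: C = (188000·0.1300 + 28000·22.00) / 216000 = 640400/216000 = 2.965 mg/L.
Travel time t = 8.99·1000 / 0.79 = 11380 s = 3.161 h.
Half-life 0.520 d → k = ln 2 / 0.520 = 1.333 d⁻¹.
First-order decay: C = 2.965·exp(−k·t) = 2.965·0.8390 = 2.488 mg/L.

2.49 mg/L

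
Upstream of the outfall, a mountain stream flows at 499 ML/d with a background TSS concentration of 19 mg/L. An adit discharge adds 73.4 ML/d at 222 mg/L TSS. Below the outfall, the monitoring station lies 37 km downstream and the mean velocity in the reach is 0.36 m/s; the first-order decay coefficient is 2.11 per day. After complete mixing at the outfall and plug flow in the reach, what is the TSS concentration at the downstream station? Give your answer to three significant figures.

3.66 mg/L

Conservation of mass: C = (499.0·19.00 + 73.40·222.0) / 572.4 = 25780/572.4 = 45.03 mg/L.
Travel time t = 37·1000 / 0.36 = 102800 s = 28.55 h.
After decay, C = 45.03 × e^(−kt) = 45.03 × 0.08127 = 3.660 mg/L.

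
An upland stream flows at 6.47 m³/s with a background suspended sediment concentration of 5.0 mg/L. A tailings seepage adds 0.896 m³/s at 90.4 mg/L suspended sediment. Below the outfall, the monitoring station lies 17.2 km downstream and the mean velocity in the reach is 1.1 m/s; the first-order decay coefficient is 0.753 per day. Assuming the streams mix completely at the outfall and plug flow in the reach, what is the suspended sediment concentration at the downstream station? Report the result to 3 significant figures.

After mixing, C = (6.470·5.000 + 0.8960·90.40) / 7.366 = 113.3/7.366 = 15.39 mg/L.
Travel time t = 17.2·1000 / 1.1 = 15640 s = 4.343 h.
Applying C = C₀e^(−kt): 15.39 × 0.8726 = 13.43 mg/L.

13.4 mg/L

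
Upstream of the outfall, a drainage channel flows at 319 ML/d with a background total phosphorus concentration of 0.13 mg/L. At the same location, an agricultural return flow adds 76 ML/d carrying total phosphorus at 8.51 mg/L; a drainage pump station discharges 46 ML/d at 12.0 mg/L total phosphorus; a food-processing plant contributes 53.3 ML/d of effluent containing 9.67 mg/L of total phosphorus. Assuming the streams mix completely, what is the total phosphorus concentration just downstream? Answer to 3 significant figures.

3.55 mg/L

After mixing, C = (319.0·0.1300 + 76.00·8.510 + 46.00·12.00 + 53.30·9.670) / 494.3 = 1756/494.3 = 3.552 mg/L.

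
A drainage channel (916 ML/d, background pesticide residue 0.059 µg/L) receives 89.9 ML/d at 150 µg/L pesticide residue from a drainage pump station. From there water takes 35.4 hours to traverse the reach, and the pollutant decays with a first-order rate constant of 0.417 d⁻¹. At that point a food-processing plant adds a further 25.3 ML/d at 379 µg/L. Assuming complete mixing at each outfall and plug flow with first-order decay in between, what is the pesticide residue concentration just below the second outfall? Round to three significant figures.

Mixed concentration C = ΣQC/ΣQ = (916.0·0.05900 + 89.90·150.0) / 1006 = 13540/1006 = 13.46 µg/L; combined flow 1006 ML/d.
After decay, C = 13.46 × e^(−kt) = 13.46 × 0.5406 = 7.276 µg/L.
At the second outfall, C = (1006·7.276 + 25.30·379.0) / (1006 + 25.30) = 16.40 µg/L.

16.4 µg/L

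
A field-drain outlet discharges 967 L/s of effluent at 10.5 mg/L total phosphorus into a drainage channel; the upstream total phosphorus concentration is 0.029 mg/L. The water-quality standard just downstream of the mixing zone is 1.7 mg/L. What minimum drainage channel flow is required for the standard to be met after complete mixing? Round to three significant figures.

5090 L/s

Set C_mix = 1.7: (Q·0.02900 + 967.0·10.50) / (Q + 967.0) = 1.7
→ Q = 967.0·(10.50 − 1.7)/(1.7 − 0.02900) = 5093 L/s.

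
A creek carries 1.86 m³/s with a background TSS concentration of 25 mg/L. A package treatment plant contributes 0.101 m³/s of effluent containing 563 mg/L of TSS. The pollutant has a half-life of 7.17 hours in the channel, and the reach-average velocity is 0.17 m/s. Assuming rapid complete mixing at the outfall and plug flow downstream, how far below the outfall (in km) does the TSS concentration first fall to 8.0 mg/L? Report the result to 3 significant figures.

11.9 km

Conservation of mass: C = (1.860·25.00 + 0.1010·563.0) / 1.961 = 103.4/1.961 = 52.71 mg/L.
Half-life 7.17 h → k = ln 2 / 7.17 = 0.09667 h⁻¹ = 2.320 d⁻¹.
Set 52.71·exp(−k·t) = 8.0 → t = ln(52.71/8.0)/k = 70210 s = 19.50 h.
Distance = v·t = 0.17·70210 = 11940 m = 11.94 km.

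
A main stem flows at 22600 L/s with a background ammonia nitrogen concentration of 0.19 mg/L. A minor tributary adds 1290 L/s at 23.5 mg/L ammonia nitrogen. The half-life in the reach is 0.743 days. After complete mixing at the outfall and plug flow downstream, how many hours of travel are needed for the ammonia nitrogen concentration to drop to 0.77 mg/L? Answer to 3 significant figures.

16.3 h

Mass balance: C = (22600·0.1900 + 1290·23.50) / 23890 = 34610/23890 = 1.449 mg/L.
Half-life 0.743 d → k = ln 2 / 0.743 = 0.9329 d⁻¹.
1.449·exp(−k·t) = 0.77 → t = ln(1.449/0.77)/k = 58530 s = 16.26 h.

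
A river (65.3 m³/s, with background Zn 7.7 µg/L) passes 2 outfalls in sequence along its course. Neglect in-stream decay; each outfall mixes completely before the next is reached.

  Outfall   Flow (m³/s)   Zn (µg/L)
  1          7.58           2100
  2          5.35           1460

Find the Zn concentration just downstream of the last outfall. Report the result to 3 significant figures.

310 µg/L

Outfall 1: combined Q = 72.88 m³/s; C = (65.30·7.700 + 7.580·2100)/72.88 = 225.3 µg/L.
Outfall 2: combined Q = 78.23 m³/s; C = (72.88·225.3 + 5.350·1460)/78.23 = 309.8 µg/L.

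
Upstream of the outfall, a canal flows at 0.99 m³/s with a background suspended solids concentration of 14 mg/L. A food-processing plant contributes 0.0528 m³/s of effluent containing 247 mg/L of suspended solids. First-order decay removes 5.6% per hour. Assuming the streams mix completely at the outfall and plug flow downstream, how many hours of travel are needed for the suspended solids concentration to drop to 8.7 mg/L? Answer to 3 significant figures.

18.9 h

Mixed concentration C = ΣQC/ΣQ = (0.9900·14.00 + 0.05280·247.0) / 1.043 = 26.90/1.043 = 25.80 mg/L.
5.6%/h lost → k = −ln(1 − 0.056) = 0.05763 h⁻¹.
25.80·exp(−k·t) = 8.7 → t = ln(25.80/8.7)/k = 67900 s = 18.86 h.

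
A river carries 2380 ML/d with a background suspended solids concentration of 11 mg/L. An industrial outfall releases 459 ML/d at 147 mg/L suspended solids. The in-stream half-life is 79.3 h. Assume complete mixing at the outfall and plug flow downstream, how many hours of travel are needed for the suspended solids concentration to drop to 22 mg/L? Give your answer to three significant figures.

46.3 h

Flow-weighted average: C = (2380·11.00 + 459.0·147.0) / 2839 = 93650/2839 = 32.99 mg/L.
Half-life 79.3 h → k = ln 2 / 79.3 = 0.008741 h⁻¹ = 0.2098 d⁻¹.
32.99·exp(−k·t) = 22 → t = ln(32.99/22)/k = 166800 s = 46.35 h.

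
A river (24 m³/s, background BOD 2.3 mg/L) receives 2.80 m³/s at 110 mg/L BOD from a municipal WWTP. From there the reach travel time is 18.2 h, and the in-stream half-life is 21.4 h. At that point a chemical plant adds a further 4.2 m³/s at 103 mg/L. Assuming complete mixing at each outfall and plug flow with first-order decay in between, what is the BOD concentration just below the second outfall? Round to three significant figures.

Conservation of mass: C = (24.00·2.300 + 2.800·110.0) / 26.80 = 363.2/26.80 = 13.55 mg/L; combined flow 26.80 m³/s.
Half-life 21.4 h → k = ln 2 / 21.4 = 0.03239 h⁻¹ = 0.7774 d⁻¹.
Applying C = C₀e^(−kt): 13.55 × 0.5546 = 7.516 mg/L.
At the second outfall, C = (26.80·7.516 + 4.200·103.0) / (26.80 + 4.200) = 20.45 mg/L.

20.5 mg/L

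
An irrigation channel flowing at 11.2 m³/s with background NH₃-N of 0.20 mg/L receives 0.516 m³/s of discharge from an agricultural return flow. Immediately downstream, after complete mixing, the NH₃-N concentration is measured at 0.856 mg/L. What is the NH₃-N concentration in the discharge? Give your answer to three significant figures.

Mass balance: 11.20·0.2000 + 0.5160·Cₑ = 11.72·0.8560
→ Cₑ = (11.72·0.8560 − 11.20·0.2000) / 0.5160 = 15.09 mg/L.

15.1 mg/L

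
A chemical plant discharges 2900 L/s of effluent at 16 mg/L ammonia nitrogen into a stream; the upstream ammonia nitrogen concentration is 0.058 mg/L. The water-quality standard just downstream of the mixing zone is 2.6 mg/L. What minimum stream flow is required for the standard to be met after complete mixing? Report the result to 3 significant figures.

15300 L/s

Set C_mix = 2.6: (Q·0.05800 + 2900·16.00) / (Q + 2900) = 2.6
→ Q = 2900·(16.00 − 2.6)/(2.6 − 0.05800) = 15290 L/s.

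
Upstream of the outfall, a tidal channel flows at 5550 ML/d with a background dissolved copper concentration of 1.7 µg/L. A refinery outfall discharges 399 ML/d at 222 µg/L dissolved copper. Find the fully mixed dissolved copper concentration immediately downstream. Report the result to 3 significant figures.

16.5 µg/L

Flow-weighted average: C = (5550·1.700 + 399.0·222.0) / 5949 = 98010/5949 = 16.48 µg/L.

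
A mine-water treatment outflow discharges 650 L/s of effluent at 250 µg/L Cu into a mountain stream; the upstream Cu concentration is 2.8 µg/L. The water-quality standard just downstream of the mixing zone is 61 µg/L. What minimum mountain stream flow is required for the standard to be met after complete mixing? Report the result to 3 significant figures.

2110 L/s

Set C_mix = 61: (Q·2.800 + 650.0·250.0) / (Q + 650.0) = 61
→ Q = 650.0·(250.0 − 61)/(61 − 2.800) = 2111 L/s.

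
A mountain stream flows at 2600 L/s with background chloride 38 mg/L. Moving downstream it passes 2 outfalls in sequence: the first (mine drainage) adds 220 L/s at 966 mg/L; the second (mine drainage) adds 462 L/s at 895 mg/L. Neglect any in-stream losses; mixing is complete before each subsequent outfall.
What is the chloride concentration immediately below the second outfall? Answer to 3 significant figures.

221 mg/L

Outfall 1: combined Q = 2820 L/s; C = (2600·38.00 + 220.0·966.0)/2820 = 110.4 mg/L.
Outfall 2: combined Q = 3282 L/s; C = (2820·110.4 + 462.0·895.0)/3282 = 220.8 mg/L.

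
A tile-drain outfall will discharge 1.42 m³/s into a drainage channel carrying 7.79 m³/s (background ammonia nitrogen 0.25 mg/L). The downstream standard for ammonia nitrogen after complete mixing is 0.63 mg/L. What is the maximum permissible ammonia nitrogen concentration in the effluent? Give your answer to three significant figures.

2.71 mg/L

At the limit, (Qr·Cr + Qe·Cₑ)/(Qr + Qe) = 0.63:
Cₑ = (9.210·0.63 − 7.790·0.2500) / 1.420 = 2.715 mg/L.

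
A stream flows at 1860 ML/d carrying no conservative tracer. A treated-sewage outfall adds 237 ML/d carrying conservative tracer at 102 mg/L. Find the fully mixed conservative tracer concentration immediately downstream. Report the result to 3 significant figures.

Conservation of mass: C = (1860·0 + 237.0·102.0) / 2097 = 24170/2097 = 11.53 mg/L.

11.5 mg/L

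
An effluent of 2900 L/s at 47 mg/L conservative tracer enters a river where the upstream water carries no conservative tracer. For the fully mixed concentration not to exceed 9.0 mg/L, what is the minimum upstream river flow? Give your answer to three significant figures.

Set C_mix = 9.0: (Q·0 + 2900·47.00) / (Q + 2900) = 9.0
→ Q = 2900·(47.00 − 9.0)/(9.0 − 0) = 12240 L/s.

12200 L/s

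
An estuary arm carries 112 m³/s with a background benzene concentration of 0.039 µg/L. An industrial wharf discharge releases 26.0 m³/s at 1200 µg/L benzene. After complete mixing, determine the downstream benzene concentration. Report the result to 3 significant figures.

Flow-weighted average: C = (112.0·0.03900 + 26.00·1200) / 138.0 = 31200/138.0 = 226.1 µg/L.

226 µg/L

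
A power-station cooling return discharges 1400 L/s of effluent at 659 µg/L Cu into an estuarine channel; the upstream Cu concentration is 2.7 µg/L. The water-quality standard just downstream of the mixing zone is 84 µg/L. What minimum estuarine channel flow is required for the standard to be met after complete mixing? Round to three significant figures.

9900 L/s

Set C_mix = 84: (Q·2.700 + 1400·659.0) / (Q + 1400) = 84
→ Q = 1400·(659.0 − 84)/(84 − 2.700) = 9902 L/s.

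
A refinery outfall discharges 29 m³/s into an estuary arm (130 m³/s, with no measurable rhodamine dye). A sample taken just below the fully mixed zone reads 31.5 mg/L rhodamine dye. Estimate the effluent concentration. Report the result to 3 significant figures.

173 mg/L

Mass balance: 130.0·0 + 29.00·Cₑ = 159.0·31.50
→ Cₑ = (159.0·31.50 − 130.0·0) / 29.00 = 172.7 mg/L.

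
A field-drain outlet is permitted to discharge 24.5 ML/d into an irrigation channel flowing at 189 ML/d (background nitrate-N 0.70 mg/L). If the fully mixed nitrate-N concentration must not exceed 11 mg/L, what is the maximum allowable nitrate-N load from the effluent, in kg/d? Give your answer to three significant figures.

2220 kg/d

Mass balance at the limit: 189.0·0.7000 + 24.50·Cₑ = 213.5·11 → Cₑ = 90.46 mg/L.
24.50 ML/d = 0.2836 m³/s. Load = 0.2836 m³/s × 90.46 g/m³ × 86 400 s/d = 2216 kg/d.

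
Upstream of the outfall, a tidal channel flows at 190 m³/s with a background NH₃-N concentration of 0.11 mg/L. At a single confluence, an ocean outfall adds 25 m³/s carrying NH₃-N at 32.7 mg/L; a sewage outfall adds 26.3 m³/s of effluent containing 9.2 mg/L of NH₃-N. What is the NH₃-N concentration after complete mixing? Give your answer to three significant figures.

Conservation of mass: C = (190.0·0.1100 + 25.00·32.70 + 26.30·9.200) / 241.3 = 1080/241.3 = 4.477 mg/L.

4.48 mg/L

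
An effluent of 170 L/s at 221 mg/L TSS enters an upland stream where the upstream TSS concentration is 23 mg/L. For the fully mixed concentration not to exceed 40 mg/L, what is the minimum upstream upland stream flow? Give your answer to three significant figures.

Set C_mix = 40: (Q·23.00 + 170.0·221.0) / (Q + 170.0) = 40
→ Q = 170.0·(221.0 − 40)/(40 − 23.00) = 1810 L/s.

1810 L/s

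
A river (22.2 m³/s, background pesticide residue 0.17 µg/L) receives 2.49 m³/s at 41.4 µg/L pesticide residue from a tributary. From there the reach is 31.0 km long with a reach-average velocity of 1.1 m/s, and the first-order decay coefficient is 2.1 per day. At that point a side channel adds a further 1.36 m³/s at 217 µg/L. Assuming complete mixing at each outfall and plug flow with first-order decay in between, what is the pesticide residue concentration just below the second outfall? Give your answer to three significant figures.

13.4 µg/L

Conservation of mass: C = (22.20·0.1700 + 2.490·41.40) / 24.69 = 106.9/24.69 = 4.328 µg/L; combined flow 24.69 m³/s.
Travel time t = 31.0·1000 / 1.1 = 28180 s = 7.828 h.
First-order decay: C = 4.328·exp(−k·t) = 4.328·0.5041 = 2.182 µg/L.
At the second outfall, C = (24.69·2.182 + 1.360·217.0) / (24.69 + 1.360) = 13.40 µg/L.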